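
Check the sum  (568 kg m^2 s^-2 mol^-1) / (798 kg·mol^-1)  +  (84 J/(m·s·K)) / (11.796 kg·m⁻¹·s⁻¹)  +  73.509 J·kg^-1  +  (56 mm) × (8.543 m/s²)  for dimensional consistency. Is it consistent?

No

In SI base units:
  (568 kg m^2 s^-2 mol^-1) / (798 kg·mol^-1):  [kg·m²·s⁻²·mol⁻¹] / [kg·mol⁻¹] = m²·s⁻²
  (84 J/(m·s·K)) / (11.796 kg·m⁻¹·s⁻¹):  [kg·m·s⁻³·K⁻¹] / [kg·m⁻¹·s⁻¹] = m²·s⁻²·K⁻¹
  73.509 J·kg^-1:  J·kg⁻¹ = N·m·kg⁻¹ = m²·s⁻²
  (56 mm) × (8.543 m/s²):  [m] · [m·s⁻²] = m²·s⁻²
The terms do not share a single dimension (m²·s⁻² vs m²·s⁻²·K⁻¹).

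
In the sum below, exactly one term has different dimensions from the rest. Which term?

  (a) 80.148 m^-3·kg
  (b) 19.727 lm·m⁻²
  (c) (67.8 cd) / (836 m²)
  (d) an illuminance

Expand each in SI base units:
  (a) kg·m⁻³
  (b) lm·m⁻² = cd·m⁻² = m⁻²·cd
  (c) [cd] / [m²] = m⁻²·cd
  (d) [illuminance] = m⁻²·cd
All reduce to m⁻²·cd except (a), which is kg·m⁻³.

(a)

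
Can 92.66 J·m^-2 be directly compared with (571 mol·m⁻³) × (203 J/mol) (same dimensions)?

No

Reduce each to base SI dimensions:
  92.66 J·m^-2:  J·m⁻² = N·m·m⁻² = kg·s⁻²
  (571 mol·m⁻³) × (203 J/mol):  [m⁻³·mol] · [kg·m²·s⁻²·mol⁻¹] = kg·m⁻¹·s⁻²
kg·s⁻² ≠ kg·m⁻¹·s⁻², so they cannot be added.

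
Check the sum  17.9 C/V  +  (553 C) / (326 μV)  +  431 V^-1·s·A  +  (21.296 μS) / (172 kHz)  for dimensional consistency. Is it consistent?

Yes

Reduce each to base SI dimensions:
  17.9 C/V:  C·V⁻¹ = s·A·(J·C⁻¹)⁻¹ = kg⁻¹·m⁻²·s⁴·A²
  (553 C) / (326 μV):  [s·A] / [kg·m²·s⁻³·A⁻¹] = kg⁻¹·m⁻²·s⁴·A²
  431 V^-1·s·A:  A·s·V⁻¹ = A·s·(J·C⁻¹)⁻¹ = kg⁻¹·m⁻²·s⁴·A²
  (21.296 μS) / (172 kHz):  [kg⁻¹·m⁻²·s³·A²] / [s⁻¹] = kg⁻¹·m⁻²·s⁴·A²
Every term reduces to kg⁻¹·m⁻²·s⁴·A².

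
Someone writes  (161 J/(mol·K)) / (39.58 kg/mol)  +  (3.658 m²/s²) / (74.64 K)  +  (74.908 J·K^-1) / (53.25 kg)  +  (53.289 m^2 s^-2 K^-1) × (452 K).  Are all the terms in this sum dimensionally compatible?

Reduce each to base SI dimensions:
  (161 J/(mol·K)) / (39.58 kg/mol):  [kg·m²·s⁻²·K⁻¹·mol⁻¹] / [kg·mol⁻¹] = m²·s⁻²·K⁻¹
  (3.658 m²/s²) / (74.64 K):  [m²·s⁻²] / [K] = m²·s⁻²·K⁻¹
  (74.908 J·K^-1) / (53.25 kg):  [kg·m²·s⁻²·K⁻¹] / [kg] = m²·s⁻²·K⁻¹
  (53.289 m^2 s^-2 K^-1) × (452 K):  [m²·s⁻²·K⁻¹] · [K] = m²·s⁻²
The terms do not share a single dimension (m²·s⁻² vs m²·s⁻²·K⁻¹).

No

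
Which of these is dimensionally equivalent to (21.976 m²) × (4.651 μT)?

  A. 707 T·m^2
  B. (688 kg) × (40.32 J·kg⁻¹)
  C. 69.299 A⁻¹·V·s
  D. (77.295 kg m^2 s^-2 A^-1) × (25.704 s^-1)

A.

Reference: [m²] · [kg·s⁻²·A⁻¹] = kg·m²·s⁻²·A⁻¹.
Each option:
  A. T·m² = Wb·m⁻²·m² = kg·m²·s⁻²·A⁻¹  ← same
  B. [kg] · [m²·s⁻²] = kg·m²·s⁻²
  C. V·s·A⁻¹ = J·C⁻¹·s·A⁻¹ = kg·m²·s⁻²·A⁻²
  D. [kg·m²·s⁻²·A⁻¹] · [s⁻¹] = kg·m²·s⁻³·A⁻¹
Only A. matches kg·m²·s⁻²·A⁻¹.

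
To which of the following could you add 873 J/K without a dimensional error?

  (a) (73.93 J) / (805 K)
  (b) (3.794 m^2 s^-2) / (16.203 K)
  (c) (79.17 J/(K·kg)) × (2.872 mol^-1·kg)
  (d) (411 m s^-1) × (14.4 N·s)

(a)

Reference: J·K⁻¹ = N·m·K⁻¹ = kg·m²·s⁻²·K⁻¹.
Each option:
  (a) [kg·m²·s⁻²] / [K] = kg·m²·s⁻²·K⁻¹  ← same
  (b) [m²·s⁻²] / [K] = m²·s⁻²·K⁻¹
  (c) [m²·s⁻²·K⁻¹] · [kg·mol⁻¹] = kg·m²·s⁻²·K⁻¹·mol⁻¹
  (d) [m·s⁻¹] · [kg·m·s⁻¹] = kg·m²·s⁻²
Only (a) matches kg·m²·s⁻²·K⁻¹.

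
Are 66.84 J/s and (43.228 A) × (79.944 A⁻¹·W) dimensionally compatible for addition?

In SI base units:
  66.84 J/s:  J·s⁻¹ = N·m·s⁻¹ = kg·m²·s⁻³
  (43.228 A) × (79.944 A⁻¹·W):  [A] · [kg·m²·s⁻³·A⁻¹] = kg·m²·s⁻³
Both are kg·m²·s⁻³, so they have the same dimensions and can be added.

Yes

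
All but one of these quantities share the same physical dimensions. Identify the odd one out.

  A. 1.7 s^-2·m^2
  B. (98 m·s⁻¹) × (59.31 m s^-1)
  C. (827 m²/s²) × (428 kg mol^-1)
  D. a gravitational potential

C.

In SI base units:
  A. m²·s⁻²
  B. [m·s⁻¹] · [m·s⁻¹] = m²·s⁻²
  C. [m²·s⁻²] · [kg·mol⁻¹] = kg·m²·s⁻²·mol⁻¹
  D. [gravitational potential] = m²·s⁻²
All reduce to m²·s⁻² except C., which is kg·m²·s⁻²·mol⁻¹.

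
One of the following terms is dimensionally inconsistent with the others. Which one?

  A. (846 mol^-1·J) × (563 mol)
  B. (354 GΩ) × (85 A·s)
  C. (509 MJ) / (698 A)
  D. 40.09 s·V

Dimensions:
  A. [kg·m²·s⁻²·mol⁻¹] · [mol] = kg·m²·s⁻²
  B. [kg·m²·s⁻³·A⁻²] · [s·A] = kg·m²·s⁻²·A⁻¹
  C. [kg·m²·s⁻²] / [A] = kg·m²·s⁻²·A⁻¹
  D. V·s = J·C⁻¹·s = kg·m²·s⁻²·A⁻¹
All reduce to kg·m²·s⁻²·A⁻¹ except A., which is kg·m²·s⁻².

A.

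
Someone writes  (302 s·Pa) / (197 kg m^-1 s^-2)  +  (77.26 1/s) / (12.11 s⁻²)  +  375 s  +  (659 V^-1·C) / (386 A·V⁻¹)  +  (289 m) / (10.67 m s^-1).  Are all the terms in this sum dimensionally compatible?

Yes

Reduce each to base SI dimensions:
  (302 s·Pa) / (197 kg m^-1 s^-2):  [kg·m⁻¹·s⁻¹] / [kg·m⁻¹·s⁻²] = s
  (77.26 1/s) / (12.11 s⁻²):  [s⁻¹] / [s⁻²] = s
  375 s:  s
  (659 V^-1·C) / (386 A·V⁻¹):  [kg⁻¹·m⁻²·s⁴·A²] / [kg⁻¹·m⁻²·s³·A²] = s
  (289 m) / (10.67 m s^-1):  [m] / [m·s⁻¹] = s
Every term reduces to s.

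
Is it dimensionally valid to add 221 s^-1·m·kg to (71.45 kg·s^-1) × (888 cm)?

Yes

Expand each in SI base units:
  221 s^-1·m·kg:  kg·m·s⁻¹
  (71.45 kg·s^-1) × (888 cm):  [kg·s⁻¹] · [m] = kg·m·s⁻¹
Both are kg·m·s⁻¹, so they have the same dimensions and can be added.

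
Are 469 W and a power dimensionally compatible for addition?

Yes

Expand each in SI base units:
  469 W:  W = J·s⁻¹ = kg·m²·s⁻³
  a power:  [power] = kg·m²·s⁻³
Both are kg·m²·s⁻³, so they have the same dimensions and can be added.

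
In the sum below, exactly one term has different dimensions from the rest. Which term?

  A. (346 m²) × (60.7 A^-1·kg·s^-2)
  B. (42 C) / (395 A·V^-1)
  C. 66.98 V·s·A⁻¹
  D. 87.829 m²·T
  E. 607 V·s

C.

Reduce each to base SI dimensions:
  A. [m²] · [kg·s⁻²·A⁻¹] = kg·m²·s⁻²·A⁻¹
  B. [s·A] / [kg⁻¹·m⁻²·s³·A²] = kg·m²·s⁻²·A⁻¹
  C. V·s·A⁻¹ = J·C⁻¹·s·A⁻¹ = kg·m²·s⁻²·A⁻²
  D. T·m² = Wb·m⁻²·m² = kg·m²·s⁻²·A⁻¹
  E. V·s = J·C⁻¹·s = kg·m²·s⁻²·A⁻¹
All reduce to kg·m²·s⁻²·A⁻¹ except C., which is kg·m²·s⁻²·A⁻².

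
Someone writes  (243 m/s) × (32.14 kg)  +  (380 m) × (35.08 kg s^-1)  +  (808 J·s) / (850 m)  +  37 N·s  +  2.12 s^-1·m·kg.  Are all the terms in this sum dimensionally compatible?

Yes

Work out the base dimensions of each:
  (243 m/s) × (32.14 kg):  [m·s⁻¹] · [kg] = kg·m·s⁻¹
  (380 m) × (35.08 kg s^-1):  [m] · [kg·s⁻¹] = kg·m·s⁻¹
  (808 J·s) / (850 m):  [kg·m²·s⁻¹] / [m] = kg·m·s⁻¹
  37 N·s:  N·s = kg·m·s⁻²·s = kg·m·s⁻¹
  2.12 s^-1·m·kg:  kg·m·s⁻¹
Every term reduces to kg·m·s⁻¹.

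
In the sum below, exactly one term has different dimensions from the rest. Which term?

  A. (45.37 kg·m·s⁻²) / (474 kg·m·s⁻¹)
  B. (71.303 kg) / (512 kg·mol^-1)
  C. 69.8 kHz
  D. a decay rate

B.

Work out the base dimensions of each:
  A. [kg·m·s⁻²] / [kg·m·s⁻¹] = s⁻¹
  B. [kg] / [kg·mol⁻¹] = mol
  C. Hz = s⁻¹
  D. [decay rate] = s⁻¹
All reduce to s⁻¹ except B., which is mol.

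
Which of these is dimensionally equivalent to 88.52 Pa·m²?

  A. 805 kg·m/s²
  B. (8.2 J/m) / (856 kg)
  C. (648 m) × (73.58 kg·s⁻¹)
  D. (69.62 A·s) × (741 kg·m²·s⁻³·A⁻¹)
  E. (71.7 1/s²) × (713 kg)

Reference: Pa·m² = N·m⁻²·m² = kg·m·s⁻².
Each option:
  A. kg·m·s⁻²  ← same
  B. [kg·m·s⁻²] / [kg] = m·s⁻²
  C. [m] · [kg·s⁻¹] = kg·m·s⁻¹
  D. [s·A] · [kg·m²·s⁻³·A⁻¹] = kg·m²·s⁻²
  E. [s⁻²] · [kg] = kg·s⁻²
Only A. matches kg·m·s⁻².

A.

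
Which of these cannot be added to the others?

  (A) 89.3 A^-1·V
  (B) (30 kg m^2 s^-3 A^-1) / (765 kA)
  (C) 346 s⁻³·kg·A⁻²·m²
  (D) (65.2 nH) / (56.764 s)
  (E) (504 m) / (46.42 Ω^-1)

In SI base units:
  (A) V·A⁻¹ = J·C⁻¹·A⁻¹ = kg·m²·s⁻³·A⁻²
  (B) [kg·m²·s⁻³·A⁻¹] / [A] = kg·m²·s⁻³·A⁻²
  (C) kg·m²·s⁻³·A⁻²
  (D) [kg·m²·s⁻²·A⁻²] / [s] = kg·m²·s⁻³·A⁻²
  (E) [m] / [kg⁻¹·m⁻²·s³·A²] = kg·m³·s⁻³·A⁻²
All reduce to kg·m²·s⁻³·A⁻² except (E), which is kg·m³·s⁻³·A⁻².

(E)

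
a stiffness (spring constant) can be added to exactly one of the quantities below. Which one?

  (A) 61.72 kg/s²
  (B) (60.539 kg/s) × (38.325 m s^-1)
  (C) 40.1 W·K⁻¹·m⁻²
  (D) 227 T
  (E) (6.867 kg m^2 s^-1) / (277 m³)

Reference: [stiffness (spring constant)] = kg·s⁻².
Each option:
  (A) kg·s⁻²  ← same
  (B) [kg·s⁻¹] · [m·s⁻¹] = kg·m·s⁻²
  (C) W·m⁻²·K⁻¹ = J·s⁻¹·m⁻²·K⁻¹ = kg·s⁻³·K⁻¹
  (D) T = Wb·m⁻² = kg·s⁻²·A⁻¹
  (E) [kg·m²·s⁻¹] / [m³] = kg·m⁻¹·s⁻¹
Only (A) matches kg·s⁻².

(A)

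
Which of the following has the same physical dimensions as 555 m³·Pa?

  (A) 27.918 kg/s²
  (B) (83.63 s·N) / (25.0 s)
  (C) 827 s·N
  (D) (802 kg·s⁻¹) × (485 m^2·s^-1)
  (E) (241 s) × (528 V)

Reference: Pa·m³ = N·m⁻²·m³ = kg·m²·s⁻².
Each option:
  (A) kg·s⁻²
  (B) [kg·m·s⁻¹] / [s] = kg·m·s⁻²
  (C) N·s = kg·m·s⁻²·s = kg·m·s⁻¹
  (D) [kg·s⁻¹] · [m²·s⁻¹] = kg·m²·s⁻²  ← same
  (E) [s] · [kg·m²·s⁻³·A⁻¹] = kg·m²·s⁻²·A⁻¹
Only (D) matches kg·m²·s⁻².

(D)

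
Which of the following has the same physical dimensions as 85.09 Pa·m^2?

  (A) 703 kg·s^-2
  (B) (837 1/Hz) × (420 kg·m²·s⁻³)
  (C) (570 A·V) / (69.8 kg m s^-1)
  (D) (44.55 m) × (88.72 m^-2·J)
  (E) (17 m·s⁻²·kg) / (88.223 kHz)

(D)

Reference: Pa·m² = N·m⁻²·m² = kg·m·s⁻².
Each option:
  (A) kg·s⁻²
  (B) [s] · [kg·m²·s⁻³] = kg·m²·s⁻²
  (C) [kg·m²·s⁻³] / [kg·m·s⁻¹] = m·s⁻²
  (D) [m] · [kg·s⁻²] = kg·m·s⁻²  ← same
  (E) [kg·m·s⁻²] / [s⁻¹] = kg·m·s⁻¹
Only (D) matches kg·m·s⁻².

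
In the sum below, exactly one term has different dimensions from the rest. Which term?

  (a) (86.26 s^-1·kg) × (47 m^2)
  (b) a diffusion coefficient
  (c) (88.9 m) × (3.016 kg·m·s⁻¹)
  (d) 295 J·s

(b)

Expand each in SI base units:
  (a) [kg·s⁻¹] · [m²] = kg·m²·s⁻¹
  (b) [diffusion coefficient] = m²·s⁻¹
  (c) [m] · [kg·m·s⁻¹] = kg·m²·s⁻¹
  (d) J·s = N·m·s = kg·m²·s⁻¹
All reduce to kg·m²·s⁻¹ except (b), which is m²·s⁻¹.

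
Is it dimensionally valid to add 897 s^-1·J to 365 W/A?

No

In SI base units:
  897 s^-1·J:  J·s⁻¹ = N·m·s⁻¹ = kg·m²·s⁻³
  365 W/A:  W·A⁻¹ = J·s⁻¹·A⁻¹ = kg·m²·s⁻³·A⁻¹
kg·m²·s⁻³ ≠ kg·m²·s⁻³·A⁻¹, so they cannot be added.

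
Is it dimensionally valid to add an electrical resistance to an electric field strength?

Expand each in SI base units:
  an electrical resistance:  [electrical resistance] = kg·m²·s⁻³·A⁻²
  an electric field strength:  [electric field strength] = kg·m·s⁻³·A⁻¹
kg·m²·s⁻³·A⁻² ≠ kg·m·s⁻³·A⁻¹, so they cannot be added.

No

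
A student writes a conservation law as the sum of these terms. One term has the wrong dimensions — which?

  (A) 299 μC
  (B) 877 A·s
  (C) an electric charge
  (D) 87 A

Work out the base dimensions of each:
  (A) C = s·A
  (B) A·s = s·A
  (C) [electric charge] = s·A
  (D) A
All reduce to s·A except (D), which is A.

(D)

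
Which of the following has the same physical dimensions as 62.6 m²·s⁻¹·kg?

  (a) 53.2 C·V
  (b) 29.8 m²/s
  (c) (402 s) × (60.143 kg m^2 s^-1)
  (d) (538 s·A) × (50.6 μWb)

(d)

Reference: kg·m²·s⁻¹.
Each option:
  (a) C·V = s·A·J·C⁻¹ = kg·m²·s⁻²
  (b) m²·s⁻¹
  (c) [s] · [kg·m²·s⁻¹] = kg·m²
  (d) [s·A] · [kg·m²·s⁻²·A⁻¹] = kg·m²·s⁻¹  ← same
Only (d) matches kg·m²·s⁻¹.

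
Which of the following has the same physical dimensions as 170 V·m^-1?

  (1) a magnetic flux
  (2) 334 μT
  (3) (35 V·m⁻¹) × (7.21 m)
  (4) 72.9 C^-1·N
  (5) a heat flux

(4)

Reference: V·m⁻¹ = J·C⁻¹·m⁻¹ = kg·m·s⁻³·A⁻¹.
Each option:
  (1) [magnetic flux] = kg·m²·s⁻²·A⁻¹
  (2) T = Wb·m⁻² = kg·s⁻²·A⁻¹
  (3) [kg·m·s⁻³·A⁻¹] · [m] = kg·m²·s⁻³·A⁻¹
  (4) N·C⁻¹ = kg·m·s⁻²·(s·A)⁻¹ = kg·m·s⁻³·A⁻¹  ← same
  (5) [heat flux] = kg·s⁻³
Only (4) matches kg·m·s⁻³·A⁻¹.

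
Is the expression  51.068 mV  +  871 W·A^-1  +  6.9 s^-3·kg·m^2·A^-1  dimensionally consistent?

Expand each in SI base units:
  51.068 mV:  V = J·C⁻¹ = kg·m²·s⁻³·A⁻¹
  871 W·A^-1:  W·A⁻¹ = J·s⁻¹·A⁻¹ = kg·m²·s⁻³·A⁻¹
  6.9 s^-3·kg·m^2·A^-1:  kg·m²·s⁻³·A⁻¹
Every term reduces to kg·m²·s⁻³·A⁻¹.

Yes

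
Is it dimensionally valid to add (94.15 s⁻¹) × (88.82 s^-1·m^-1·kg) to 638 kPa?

Reduce each to base SI dimensions:
  (94.15 s⁻¹) × (88.82 s^-1·m^-1·kg):  [s⁻¹] · [kg·m⁻¹·s⁻¹] = kg·m⁻¹·s⁻²
  638 kPa:  Pa = N·m⁻² = kg·m⁻¹·s⁻²
Both are kg·m⁻¹·s⁻², so they have the same dimensions and can be added.

Yes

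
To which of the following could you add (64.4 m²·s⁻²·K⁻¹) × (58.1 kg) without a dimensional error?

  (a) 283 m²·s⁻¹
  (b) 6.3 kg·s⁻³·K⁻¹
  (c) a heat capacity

Reference: [m²·s⁻²·K⁻¹] · [kg] = kg·m²·s⁻²·K⁻¹.
Each option:
  (a) m²·s⁻¹
  (b) kg·s⁻³·K⁻¹
  (c) [heat capacity] = kg·m²·s⁻²·K⁻¹  ← same
Only (c) matches kg·m²·s⁻²·K⁻¹.

(c)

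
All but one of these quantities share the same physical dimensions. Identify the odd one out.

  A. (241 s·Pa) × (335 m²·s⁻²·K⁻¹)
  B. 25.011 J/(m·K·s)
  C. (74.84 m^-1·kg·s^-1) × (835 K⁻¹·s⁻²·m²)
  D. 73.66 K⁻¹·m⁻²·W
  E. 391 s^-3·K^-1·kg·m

D.

Expand each in SI base units:
  A. [kg·m⁻¹·s⁻¹] · [m²·s⁻²·K⁻¹] = kg·m·s⁻³·K⁻¹
  B. J·s⁻¹·m⁻¹·K⁻¹ = N·m·s⁻¹·m⁻¹·K⁻¹ = kg·m·s⁻³·K⁻¹
  C. [kg·m⁻¹·s⁻¹] · [m²·s⁻²·K⁻¹] = kg·m·s⁻³·K⁻¹
  D. W·m⁻²·K⁻¹ = J·s⁻¹·m⁻²·K⁻¹ = kg·s⁻³·K⁻¹
  E. kg·m·s⁻³·K⁻¹
All reduce to kg·m·s⁻³·K⁻¹ except D., which is kg·s⁻³·K⁻¹.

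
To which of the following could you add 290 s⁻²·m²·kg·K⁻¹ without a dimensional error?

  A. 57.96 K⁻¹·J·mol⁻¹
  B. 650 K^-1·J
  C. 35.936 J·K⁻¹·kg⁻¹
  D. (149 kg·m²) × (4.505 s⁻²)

B.

Reference: kg·m²·s⁻²·K⁻¹.
Each option:
  A. J·mol⁻¹·K⁻¹ = N·m·mol⁻¹·K⁻¹ = kg·m²·s⁻²·K⁻¹·mol⁻¹
  B. J·K⁻¹ = N·m·K⁻¹ = kg·m²·s⁻²·K⁻¹  ← same
  C. J·kg⁻¹·K⁻¹ = N·m·kg⁻¹·K⁻¹ = m²·s⁻²·K⁻¹
  D. [kg·m²] · [s⁻²] = kg·m²·s⁻²
Only B. matches kg·m²·s⁻²·K⁻¹.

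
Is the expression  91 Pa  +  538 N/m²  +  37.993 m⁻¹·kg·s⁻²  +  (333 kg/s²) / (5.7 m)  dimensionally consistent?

Dimensions:
  91 Pa:  Pa = N·m⁻² = kg·m⁻¹·s⁻²
  538 N/m²:  N·m⁻² = kg·m·s⁻²·m⁻² = kg·m⁻¹·s⁻²
  37.993 m⁻¹·kg·s⁻²:  kg·m⁻¹·s⁻²
  (333 kg/s²) / (5.7 m):  [kg·s⁻²] / [m] = kg·m⁻¹·s⁻²
Every term reduces to kg·m⁻¹·s⁻².

Yes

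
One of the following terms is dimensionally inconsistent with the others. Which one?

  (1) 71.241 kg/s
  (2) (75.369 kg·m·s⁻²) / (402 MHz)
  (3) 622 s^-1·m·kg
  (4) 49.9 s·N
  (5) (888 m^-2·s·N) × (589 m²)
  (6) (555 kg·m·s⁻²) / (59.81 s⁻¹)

(1)

Work out the base dimensions of each:
  (1) kg·s⁻¹
  (2) [kg·m·s⁻²] / [s⁻¹] = kg·m·s⁻¹
  (3) kg·m·s⁻¹
  (4) N·s = kg·m·s⁻²·s = kg·m·s⁻¹
  (5) [kg·m⁻¹·s⁻¹] · [m²] = kg·m·s⁻¹
  (6) [kg·m·s⁻²] / [s⁻¹] = kg·m·s⁻¹
All reduce to kg·m·s⁻¹ except (1), which is kg·s⁻¹.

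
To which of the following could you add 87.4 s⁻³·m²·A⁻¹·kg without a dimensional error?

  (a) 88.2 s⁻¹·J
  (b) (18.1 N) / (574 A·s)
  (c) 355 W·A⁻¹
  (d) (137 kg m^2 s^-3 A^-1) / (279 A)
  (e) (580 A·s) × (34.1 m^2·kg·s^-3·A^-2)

Reference: kg·m²·s⁻³·A⁻¹.
Each option:
  (a) J·s⁻¹ = N·m·s⁻¹ = kg·m²·s⁻³
  (b) [kg·m·s⁻²] / [s·A] = kg·m·s⁻³·A⁻¹
  (c) W·A⁻¹ = J·s⁻¹·A⁻¹ = kg·m²·s⁻³·A⁻¹  ← same
  (d) [kg·m²·s⁻³·A⁻¹] / [A] = kg·m²·s⁻³·A⁻²
  (e) [s·A] · [kg·m²·s⁻³·A⁻²] = kg·m²·s⁻²·A⁻¹
Only (c) matches kg·m²·s⁻³·A⁻¹.

(c)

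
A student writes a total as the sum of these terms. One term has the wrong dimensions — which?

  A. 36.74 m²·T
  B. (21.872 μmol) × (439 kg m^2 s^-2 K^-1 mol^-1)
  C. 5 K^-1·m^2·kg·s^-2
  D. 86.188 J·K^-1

Expand each in SI base units:
  A. T·m² = Wb·m⁻²·m² = kg·m²·s⁻²·A⁻¹
  B. [mol] · [kg·m²·s⁻²·K⁻¹·mol⁻¹] = kg·m²·s⁻²·K⁻¹
  C. kg·m²·s⁻²·K⁻¹
  D. J·K⁻¹ = N·m·K⁻¹ = kg·m²·s⁻²·K⁻¹
All reduce to kg·m²·s⁻²·K⁻¹ except A., which is kg·m²·s⁻²·A⁻¹.

A.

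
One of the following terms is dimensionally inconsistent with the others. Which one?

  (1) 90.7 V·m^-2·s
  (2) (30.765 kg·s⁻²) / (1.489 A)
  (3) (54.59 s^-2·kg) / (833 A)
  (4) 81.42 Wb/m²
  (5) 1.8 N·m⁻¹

(5)

In SI base units:
  (1) V·s·m⁻² = J·C⁻¹·s·m⁻² = kg·s⁻²·A⁻¹
  (2) [kg·s⁻²] / [A] = kg·s⁻²·A⁻¹
  (3) [kg·s⁻²] / [A] = kg·s⁻²·A⁻¹
  (4) Wb·m⁻² = V·s·m⁻² = kg·s⁻²·A⁻¹
  (5) N·m⁻¹ = kg·m·s⁻²·m⁻¹ = kg·s⁻²
All reduce to kg·s⁻²·A⁻¹ except (5), which is kg·s⁻².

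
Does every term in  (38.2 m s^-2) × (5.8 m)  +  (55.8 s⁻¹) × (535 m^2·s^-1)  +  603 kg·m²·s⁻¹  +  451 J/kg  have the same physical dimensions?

Work out the base dimensions of each:
  (38.2 m s^-2) × (5.8 m):  [m·s⁻²] · [m] = m²·s⁻²
  (55.8 s⁻¹) × (535 m^2·s^-1):  [s⁻¹] · [m²·s⁻¹] = m²·s⁻²
  603 kg·m²·s⁻¹:  kg·m²·s⁻¹
  451 J/kg:  J·kg⁻¹ = N·m·kg⁻¹ = m²·s⁻²
The terms do not share a single dimension (kg·m²·s⁻¹ vs m²·s⁻²).

No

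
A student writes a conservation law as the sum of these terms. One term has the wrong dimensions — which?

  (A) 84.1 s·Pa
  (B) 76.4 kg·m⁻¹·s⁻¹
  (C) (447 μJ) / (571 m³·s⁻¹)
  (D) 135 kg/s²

(D)

Work out the base dimensions of each:
  (A) Pa·s = N·m⁻²·s = kg·m⁻¹·s⁻¹
  (B) kg·m⁻¹·s⁻¹
  (C) [kg·m²·s⁻²] / [m³·s⁻¹] = kg·m⁻¹·s⁻¹
  (D) kg·s⁻²
All reduce to kg·m⁻¹·s⁻¹ except (D), which is kg·s⁻².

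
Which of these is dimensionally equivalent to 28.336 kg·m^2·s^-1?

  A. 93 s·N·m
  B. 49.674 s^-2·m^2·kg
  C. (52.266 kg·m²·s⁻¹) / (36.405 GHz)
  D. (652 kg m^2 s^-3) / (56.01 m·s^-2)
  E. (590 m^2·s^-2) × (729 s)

A.

Reference: kg·m²·s⁻¹.
Each option:
  A. N·m·s = kg·m·s⁻²·m·s = kg·m²·s⁻¹  ← same
  B. kg·m²·s⁻²
  C. [kg·m²·s⁻¹] / [s⁻¹] = kg·m²
  D. [kg·m²·s⁻³] / [m·s⁻²] = kg·m·s⁻¹
  E. [m²·s⁻²] · [s] = m²·s⁻¹
Only A. matches kg·m²·s⁻¹.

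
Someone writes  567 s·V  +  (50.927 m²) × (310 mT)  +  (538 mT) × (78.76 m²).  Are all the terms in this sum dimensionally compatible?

Yes

Expand each in SI base units:
  567 s·V:  V·s = J·C⁻¹·s = kg·m²·s⁻²·A⁻¹
  (50.927 m²) × (310 mT):  [m²] · [kg·s⁻²·A⁻¹] = kg·m²·s⁻²·A⁻¹
  (538 mT) × (78.76 m²):  [kg·s⁻²·A⁻¹] · [m²] = kg·m²·s⁻²·A⁻¹
Every term reduces to kg·m²·s⁻²·A⁻¹.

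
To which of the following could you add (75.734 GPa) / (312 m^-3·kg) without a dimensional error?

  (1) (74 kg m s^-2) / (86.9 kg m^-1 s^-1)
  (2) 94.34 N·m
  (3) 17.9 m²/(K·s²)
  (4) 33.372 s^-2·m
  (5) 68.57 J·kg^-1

Reference: [kg·m⁻¹·s⁻²] / [kg·m⁻³] = m²·s⁻².
Each option:
  (1) [kg·m·s⁻²] / [kg·m⁻¹·s⁻¹] = m²·s⁻¹
  (2) N·m = kg·m·s⁻²·m = kg·m²·s⁻²
  (3) m²·s⁻²·K⁻¹
  (4) m·s⁻²
  (5) J·kg⁻¹ = N·m·kg⁻¹ = m²·s⁻²  ← same
Only (5) matches m²·s⁻².

(5)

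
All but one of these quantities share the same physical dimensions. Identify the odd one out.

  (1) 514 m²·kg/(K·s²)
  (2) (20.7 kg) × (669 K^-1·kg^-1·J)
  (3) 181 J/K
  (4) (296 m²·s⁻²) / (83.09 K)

(4)

Reduce each to base SI dimensions:
  (1) kg·m²·s⁻²·K⁻¹
  (2) [kg] · [m²·s⁻²·K⁻¹] = kg·m²·s⁻²·K⁻¹
  (3) J·K⁻¹ = N·m·K⁻¹ = kg·m²·s⁻²·K⁻¹
  (4) [m²·s⁻²] / [K] = m²·s⁻²·K⁻¹
All reduce to kg·m²·s⁻²·K⁻¹ except (4), which is m²·s⁻²·K⁻¹.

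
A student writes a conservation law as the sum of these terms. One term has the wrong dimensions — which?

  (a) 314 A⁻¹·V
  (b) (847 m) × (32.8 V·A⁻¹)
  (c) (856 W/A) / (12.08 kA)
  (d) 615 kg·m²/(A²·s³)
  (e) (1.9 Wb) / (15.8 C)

Reduce each to base SI dimensions:
  (a) V·A⁻¹ = J·C⁻¹·A⁻¹ = kg·m²·s⁻³·A⁻²
  (b) [m] · [kg·m²·s⁻³·A⁻²] = kg·m³·s⁻³·A⁻²
  (c) [kg·m²·s⁻³·A⁻¹] / [A] = kg·m²·s⁻³·A⁻²
  (d) kg·m²·s⁻³·A⁻²
  (e) [kg·m²·s⁻²·A⁻¹] / [s·A] = kg·m²·s⁻³·A⁻²
All reduce to kg·m²·s⁻³·A⁻² except (b), which is kg·m³·s⁻³·A⁻².

(b)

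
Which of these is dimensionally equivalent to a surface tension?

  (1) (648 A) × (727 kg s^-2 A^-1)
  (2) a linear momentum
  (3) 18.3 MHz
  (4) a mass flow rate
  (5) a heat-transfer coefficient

Reference: [surface tension] = kg·s⁻².
Each option:
  (1) [A] · [kg·s⁻²·A⁻¹] = kg·s⁻²  ← same
  (2) [linear momentum] = kg·m·s⁻¹
  (3) Hz = s⁻¹
  (4) [mass flow rate] = kg·s⁻¹
  (5) [heat-transfer coefficient] = kg·s⁻³·K⁻¹
Only (1) matches kg·s⁻².

(1)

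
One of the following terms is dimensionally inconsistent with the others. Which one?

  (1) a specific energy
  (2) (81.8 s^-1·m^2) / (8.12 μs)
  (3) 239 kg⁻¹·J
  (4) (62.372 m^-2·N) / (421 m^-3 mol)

In SI base units:
  (1) [specific energy] = m²·s⁻²
  (2) [m²·s⁻¹] / [s] = m²·s⁻²
  (3) J·kg⁻¹ = N·m·kg⁻¹ = m²·s⁻²
  (4) [kg·m⁻¹·s⁻²] / [m⁻³·mol] = kg·m²·s⁻²·mol⁻¹
All reduce to m²·s⁻² except (4), which is kg·m²·s⁻²·mol⁻¹.

(4)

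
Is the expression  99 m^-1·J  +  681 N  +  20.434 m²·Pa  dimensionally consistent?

Yes

In SI base units:
  99 m^-1·J:  J·m⁻¹ = N·m·m⁻¹ = kg·m·s⁻²
  681 N:  N = kg·m·s⁻²
  20.434 m²·Pa:  Pa·m² = N·m⁻²·m² = kg·m·s⁻²
Every term reduces to kg·m·s⁻².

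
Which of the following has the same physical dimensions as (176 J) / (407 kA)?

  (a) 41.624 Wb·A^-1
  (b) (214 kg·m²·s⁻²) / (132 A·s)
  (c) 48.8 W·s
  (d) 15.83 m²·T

(d)

Reference: [kg·m²·s⁻²] / [A] = kg·m²·s⁻²·A⁻¹.
Each option:
  (a) Wb·A⁻¹ = V·s·A⁻¹ = kg·m²·s⁻²·A⁻²
  (b) [kg·m²·s⁻²] / [s·A] = kg·m²·s⁻³·A⁻¹
  (c) W·s = J·s⁻¹·s = kg·m²·s⁻²
  (d) T·m² = Wb·m⁻²·m² = kg·m²·s⁻²·A⁻¹  ← same
Only (d) matches kg·m²·s⁻²·A⁻¹.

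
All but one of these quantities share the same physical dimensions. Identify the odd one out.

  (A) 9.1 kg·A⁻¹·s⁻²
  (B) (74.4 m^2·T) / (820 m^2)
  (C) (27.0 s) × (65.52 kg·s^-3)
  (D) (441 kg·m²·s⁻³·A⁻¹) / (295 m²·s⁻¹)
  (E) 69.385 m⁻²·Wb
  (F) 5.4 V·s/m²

In SI base units:
  (A) kg·s⁻²·A⁻¹
  (B) [kg·m²·s⁻²·A⁻¹] / [m²] = kg·s⁻²·A⁻¹
  (C) [s] · [kg·s⁻³] = kg·s⁻²
  (D) [kg·m²·s⁻³·A⁻¹] / [m²·s⁻¹] = kg·s⁻²·A⁻¹
  (E) Wb·m⁻² = V·s·m⁻² = kg·s⁻²·A⁻¹
  (F) V·s·m⁻² = J·C⁻¹·s·m⁻² = kg·s⁻²·A⁻¹
All reduce to kg·s⁻²·A⁻¹ except (C), which is kg·s⁻².

(C)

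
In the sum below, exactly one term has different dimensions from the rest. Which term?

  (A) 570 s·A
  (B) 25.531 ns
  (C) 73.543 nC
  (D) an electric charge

(B)

Dimensions:
  (A) A·s = s·A
  (B) s
  (C) C = s·A
  (D) [electric charge] = s·A
All reduce to s·A except (B), which is s.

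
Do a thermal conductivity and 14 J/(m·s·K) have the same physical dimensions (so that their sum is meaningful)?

Yes

Reduce each to base SI dimensions:
  a thermal conductivity:  [thermal conductivity] = kg·m·s⁻³·K⁻¹
  14 J/(m·s·K):  J·s⁻¹·m⁻¹·K⁻¹ = N·m·s⁻¹·m⁻¹·K⁻¹ = kg·m·s⁻³·K⁻¹
Both are kg·m·s⁻³·K⁻¹, so they have the same dimensions and can be added.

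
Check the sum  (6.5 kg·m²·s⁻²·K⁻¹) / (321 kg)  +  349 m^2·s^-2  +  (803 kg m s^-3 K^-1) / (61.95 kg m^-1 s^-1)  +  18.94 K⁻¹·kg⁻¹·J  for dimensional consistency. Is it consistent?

No

Dimensions:
  (6.5 kg·m²·s⁻²·K⁻¹) / (321 kg):  [kg·m²·s⁻²·K⁻¹] / [kg] = m²·s⁻²·K⁻¹
  349 m^2·s^-2:  m²·s⁻²
  (803 kg m s^-3 K^-1) / (61.95 kg m^-1 s^-1):  [kg·m·s⁻³·K⁻¹] / [kg·m⁻¹·s⁻¹] = m²·s⁻²·K⁻¹
  18.94 K⁻¹·kg⁻¹·J:  J·kg⁻¹·K⁻¹ = N·m·kg⁻¹·K⁻¹ = m²·s⁻²·K⁻¹
The terms do not share a single dimension (m²·s⁻² vs m²·s⁻²·K⁻¹).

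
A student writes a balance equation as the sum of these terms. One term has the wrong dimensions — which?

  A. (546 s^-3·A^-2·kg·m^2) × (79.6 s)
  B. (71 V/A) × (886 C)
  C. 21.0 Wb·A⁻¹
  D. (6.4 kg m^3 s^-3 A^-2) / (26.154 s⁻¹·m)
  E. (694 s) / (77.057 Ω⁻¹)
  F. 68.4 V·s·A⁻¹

Dimensions:
  A. [kg·m²·s⁻³·A⁻²] · [s] = kg·m²·s⁻²·A⁻²
  B. [kg·m²·s⁻³·A⁻²] · [s·A] = kg·m²·s⁻²·A⁻¹
  C. Wb·A⁻¹ = V·s·A⁻¹ = kg·m²·s⁻²·A⁻²
  D. [kg·m³·s⁻³·A⁻²] / [m·s⁻¹] = kg·m²·s⁻²·A⁻²
  E. [s] / [kg⁻¹·m⁻²·s³·A²] = kg·m²·s⁻²·A⁻²
  F. V·s·A⁻¹ = J·C⁻¹·s·A⁻¹ = kg·m²·s⁻²·A⁻²
All reduce to kg·m²·s⁻²·A⁻² except B., which is kg·m²·s⁻²·A⁻¹.

B.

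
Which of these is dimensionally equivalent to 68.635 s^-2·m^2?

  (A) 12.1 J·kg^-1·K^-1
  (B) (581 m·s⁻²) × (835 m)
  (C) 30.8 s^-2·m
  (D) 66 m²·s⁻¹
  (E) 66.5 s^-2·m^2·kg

(B)

Reference: m²·s⁻².
Each option:
  (A) J·kg⁻¹·K⁻¹ = N·m·kg⁻¹·K⁻¹ = m²·s⁻²·K⁻¹
  (B) [m·s⁻²] · [m] = m²·s⁻²  ← same
  (C) m·s⁻²
  (D) m²·s⁻¹
  (E) kg·m²·s⁻²
Only (B) matches m²·s⁻².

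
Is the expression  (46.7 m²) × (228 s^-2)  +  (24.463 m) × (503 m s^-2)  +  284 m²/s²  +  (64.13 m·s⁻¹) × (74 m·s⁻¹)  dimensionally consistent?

Yes

Work out the base dimensions of each:
  (46.7 m²) × (228 s^-2):  [m²] · [s⁻²] = m²·s⁻²
  (24.463 m) × (503 m s^-2):  [m] · [m·s⁻²] = m²·s⁻²
  284 m²/s²:  m²·s⁻²
  (64.13 m·s⁻¹) × (74 m·s⁻¹):  [m·s⁻¹] · [m·s⁻¹] = m²·s⁻²
Every term reduces to m²·s⁻².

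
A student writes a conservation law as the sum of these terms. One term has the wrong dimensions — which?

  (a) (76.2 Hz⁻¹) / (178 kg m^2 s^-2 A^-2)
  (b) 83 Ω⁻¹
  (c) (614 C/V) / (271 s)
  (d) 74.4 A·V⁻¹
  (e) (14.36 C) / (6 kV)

(e)

Dimensions:
  (a) [s] / [kg·m²·s⁻²·A⁻²] = kg⁻¹·m⁻²·s³·A²
  (b) Ω⁻¹ = (V·A⁻¹)⁻¹ = kg⁻¹·m⁻²·s³·A²
  (c) [kg⁻¹·m⁻²·s⁴·A²] / [s] = kg⁻¹·m⁻²·s³·A²
  (d) A·V⁻¹ = A·(J·C⁻¹)⁻¹ = kg⁻¹·m⁻²·s³·A²
  (e) [s·A] / [kg·m²·s⁻³·A⁻¹] = kg⁻¹·m⁻²·s⁴·A²
All reduce to kg⁻¹·m⁻²·s³·A² except (e), which is kg⁻¹·m⁻²·s⁴·A².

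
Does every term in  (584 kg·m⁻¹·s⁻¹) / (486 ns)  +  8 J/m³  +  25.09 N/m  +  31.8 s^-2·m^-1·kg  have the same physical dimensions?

Dimensions:
  (584 kg·m⁻¹·s⁻¹) / (486 ns):  [kg·m⁻¹·s⁻¹] / [s] = kg·m⁻¹·s⁻²
  8 J/m³:  J·m⁻³ = N·m·m⁻³ = kg·m⁻¹·s⁻²
  25.09 N/m:  N·m⁻¹ = kg·m·s⁻²·m⁻¹ = kg·s⁻²
  31.8 s^-2·m^-1·kg:  kg·m⁻¹·s⁻²
The terms do not share a single dimension (kg·m⁻¹·s⁻² vs kg·s⁻²).

No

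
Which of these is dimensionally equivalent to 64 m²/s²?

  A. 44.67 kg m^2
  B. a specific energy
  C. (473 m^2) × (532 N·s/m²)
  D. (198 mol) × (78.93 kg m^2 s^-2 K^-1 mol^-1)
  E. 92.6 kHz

Reference: m²·s⁻².
Each option:
  A. kg·m²
  B. [specific energy] = m²·s⁻²  ← same
  C. [m²] · [kg·m⁻¹·s⁻¹] = kg·m·s⁻¹
  D. [mol] · [kg·m²·s⁻²·K⁻¹·mol⁻¹] = kg·m²·s⁻²·K⁻¹
  E. Hz = s⁻¹
Only B. matches m²·s⁻².

B.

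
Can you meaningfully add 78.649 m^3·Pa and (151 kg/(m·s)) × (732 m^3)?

Reduce each to base SI dimensions:
  78.649 m^3·Pa:  Pa·m³ = N·m⁻²·m³ = kg·m²·s⁻²
  (151 kg/(m·s)) × (732 m^3):  [kg·m⁻¹·s⁻¹] · [m³] = kg·m²·s⁻¹
kg·m²·s⁻² ≠ kg·m²·s⁻¹, so they cannot be added.

No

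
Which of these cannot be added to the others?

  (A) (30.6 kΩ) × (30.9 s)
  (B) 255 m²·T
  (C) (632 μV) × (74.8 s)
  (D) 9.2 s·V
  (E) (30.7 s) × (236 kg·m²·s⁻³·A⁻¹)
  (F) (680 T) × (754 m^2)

(A)

Expand each in SI base units:
  (A) [kg·m²·s⁻³·A⁻²] · [s] = kg·m²·s⁻²·A⁻²
  (B) T·m² = Wb·m⁻²·m² = kg·m²·s⁻²·A⁻¹
  (C) [kg·m²·s⁻³·A⁻¹] · [s] = kg·m²·s⁻²·A⁻¹
  (D) V·s = J·C⁻¹·s = kg·m²·s⁻²·A⁻¹
  (E) [s] · [kg·m²·s⁻³·A⁻¹] = kg·m²·s⁻²·A⁻¹
  (F) [kg·s⁻²·A⁻¹] · [m²] = kg·m²·s⁻²·A⁻¹
All reduce to kg·m²·s⁻²·A⁻¹ except (A), which is kg·m²·s⁻²·A⁻².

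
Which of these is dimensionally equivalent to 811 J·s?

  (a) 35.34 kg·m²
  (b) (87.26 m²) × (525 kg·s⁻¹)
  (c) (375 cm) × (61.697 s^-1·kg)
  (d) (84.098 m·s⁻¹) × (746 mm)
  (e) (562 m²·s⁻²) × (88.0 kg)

(b)

Reference: J·s = N·m·s = kg·m²·s⁻¹.
Each option:
  (a) kg·m²
  (b) [m²] · [kg·s⁻¹] = kg·m²·s⁻¹  ← same
  (c) [m] · [kg·s⁻¹] = kg·m·s⁻¹
  (d) [m·s⁻¹] · [m] = m²·s⁻¹
  (e) [m²·s⁻²] · [kg] = kg·m²·s⁻²
Only (b) matches kg·m²·s⁻¹.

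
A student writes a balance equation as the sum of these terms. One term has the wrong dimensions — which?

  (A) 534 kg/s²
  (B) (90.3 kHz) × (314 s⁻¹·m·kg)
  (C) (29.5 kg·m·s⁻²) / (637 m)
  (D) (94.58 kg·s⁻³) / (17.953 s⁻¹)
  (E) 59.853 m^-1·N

Dimensions:
  (A) kg·s⁻²
  (B) [s⁻¹] · [kg·m·s⁻¹] = kg·m·s⁻²
  (C) [kg·m·s⁻²] / [m] = kg·s⁻²
  (D) [kg·s⁻³] / [s⁻¹] = kg·s⁻²
  (E) N·m⁻¹ = kg·m·s⁻²·m⁻¹ = kg·s⁻²
All reduce to kg·s⁻² except (B), which is kg·m·s⁻².

(B)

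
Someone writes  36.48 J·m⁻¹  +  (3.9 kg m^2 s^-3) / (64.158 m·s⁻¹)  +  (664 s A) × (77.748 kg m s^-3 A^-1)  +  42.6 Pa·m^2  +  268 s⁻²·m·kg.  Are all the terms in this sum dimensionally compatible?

Yes

Work out the base dimensions of each:
  36.48 J·m⁻¹:  J·m⁻¹ = N·m·m⁻¹ = kg·m·s⁻²
  (3.9 kg m^2 s^-3) / (64.158 m·s⁻¹):  [kg·m²·s⁻³] / [m·s⁻¹] = kg·m·s⁻²
  (664 s A) × (77.748 kg m s^-3 A^-1):  [s·A] · [kg·m·s⁻³·A⁻¹] = kg·m·s⁻²
  42.6 Pa·m^2:  Pa·m² = N·m⁻²·m² = kg·m·s⁻²
  268 s⁻²·m·kg:  kg·m·s⁻²
Every term reduces to kg·m·s⁻².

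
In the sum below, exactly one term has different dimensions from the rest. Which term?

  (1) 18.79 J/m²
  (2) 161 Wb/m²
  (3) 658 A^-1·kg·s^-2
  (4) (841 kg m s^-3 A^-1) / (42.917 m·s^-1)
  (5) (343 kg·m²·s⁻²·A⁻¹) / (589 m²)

Expand each in SI base units:
  (1) J·m⁻² = N·m·m⁻² = kg·s⁻²
  (2) Wb·m⁻² = V·s·m⁻² = kg·s⁻²·A⁻¹
  (3) kg·s⁻²·A⁻¹
  (4) [kg·m·s⁻³·A⁻¹] / [m·s⁻¹] = kg·s⁻²·A⁻¹
  (5) [kg·m²·s⁻²·A⁻¹] / [m²] = kg·s⁻²·A⁻¹
All reduce to kg·s⁻²·A⁻¹ except (1), which is kg·s⁻².

(1)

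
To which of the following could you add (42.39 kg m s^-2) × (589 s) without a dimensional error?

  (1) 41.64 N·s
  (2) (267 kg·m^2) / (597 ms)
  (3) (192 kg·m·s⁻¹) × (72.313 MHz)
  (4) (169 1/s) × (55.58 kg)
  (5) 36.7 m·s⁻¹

(1)

Reference: [kg·m·s⁻²] · [s] = kg·m·s⁻¹.
Each option:
  (1) N·s = kg·m·s⁻²·s = kg·m·s⁻¹  ← same
  (2) [kg·m²] / [s] = kg·m²·s⁻¹
  (3) [kg·m·s⁻¹] · [s⁻¹] = kg·m·s⁻²
  (4) [s⁻¹] · [kg] = kg·s⁻¹
  (5) m·s⁻¹
Only (1) matches kg·m·s⁻¹.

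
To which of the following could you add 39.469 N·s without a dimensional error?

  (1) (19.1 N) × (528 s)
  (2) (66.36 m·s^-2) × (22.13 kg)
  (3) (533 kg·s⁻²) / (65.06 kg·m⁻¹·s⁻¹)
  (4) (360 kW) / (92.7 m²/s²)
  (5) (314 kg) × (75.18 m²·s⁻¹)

Reference: N·s = kg·m·s⁻²·s = kg·m·s⁻¹.
Each option:
  (1) [kg·m·s⁻²] · [s] = kg·m·s⁻¹  ← same
  (2) [m·s⁻²] · [kg] = kg·m·s⁻²
  (3) [kg·s⁻²] / [kg·m⁻¹·s⁻¹] = m·s⁻¹
  (4) [kg·m²·s⁻³] / [m²·s⁻²] = kg·s⁻¹
  (5) [kg] · [m²·s⁻¹] = kg·m²·s⁻¹
Only (1) matches kg·m·s⁻¹.

(1)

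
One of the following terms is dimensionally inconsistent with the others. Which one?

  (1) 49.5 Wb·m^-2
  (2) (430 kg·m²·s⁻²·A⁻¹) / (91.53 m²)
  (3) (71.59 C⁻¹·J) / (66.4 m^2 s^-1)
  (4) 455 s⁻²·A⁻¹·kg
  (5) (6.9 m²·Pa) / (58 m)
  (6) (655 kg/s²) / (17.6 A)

(5)

In SI base units:
  (1) Wb·m⁻² = V·s·m⁻² = kg·s⁻²·A⁻¹
  (2) [kg·m²·s⁻²·A⁻¹] / [m²] = kg·s⁻²·A⁻¹
  (3) [kg·m²·s⁻³·A⁻¹] / [m²·s⁻¹] = kg·s⁻²·A⁻¹
  (4) kg·s⁻²·A⁻¹
  (5) [kg·m·s⁻²] / [m] = kg·s⁻²
  (6) [kg·s⁻²] / [A] = kg·s⁻²·A⁻¹
All reduce to kg·s⁻²·A⁻¹ except (5), which is kg·s⁻².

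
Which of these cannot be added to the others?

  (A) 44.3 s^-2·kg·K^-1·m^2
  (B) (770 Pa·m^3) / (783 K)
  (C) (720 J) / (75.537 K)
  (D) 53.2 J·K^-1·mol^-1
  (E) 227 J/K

(D)

Dimensions:
  (A) kg·m²·s⁻²·K⁻¹
  (B) [kg·m²·s⁻²] / [K] = kg·m²·s⁻²·K⁻¹
  (C) [kg·m²·s⁻²] / [K] = kg·m²·s⁻²·K⁻¹
  (D) J·mol⁻¹·K⁻¹ = N·m·mol⁻¹·K⁻¹ = kg·m²·s⁻²·K⁻¹·mol⁻¹
  (E) J·K⁻¹ = N·m·K⁻¹ = kg·m²·s⁻²·K⁻¹
All reduce to kg·m²·s⁻²·K⁻¹ except (D), which is kg·m²·s⁻²·K⁻¹·mol⁻¹.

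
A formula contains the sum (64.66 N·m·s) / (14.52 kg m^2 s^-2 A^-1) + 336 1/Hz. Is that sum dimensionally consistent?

Expand each in SI base units:
  (64.66 N·m·s) / (14.52 kg m^2 s^-2 A^-1):  [kg·m²·s⁻¹] / [kg·m²·s⁻²·A⁻¹] = s·A
  336 1/Hz:  Hz⁻¹ = (s⁻¹)⁻¹ = s
s·A ≠ s, so they cannot be added.

No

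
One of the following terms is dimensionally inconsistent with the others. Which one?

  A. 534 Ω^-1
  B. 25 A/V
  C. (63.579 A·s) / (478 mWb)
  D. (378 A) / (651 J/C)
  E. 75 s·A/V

E.

In SI base units:
  A. Ω⁻¹ = (V·A⁻¹)⁻¹ = kg⁻¹·m⁻²·s³·A²
  B. A·V⁻¹ = A·(J·C⁻¹)⁻¹ = kg⁻¹·m⁻²·s³·A²
  C. [s·A] / [kg·m²·s⁻²·A⁻¹] = kg⁻¹·m⁻²·s³·A²
  D. [A] / [kg·m²·s⁻³·A⁻¹] = kg⁻¹·m⁻²·s³·A²
  E. A·s·V⁻¹ = A·s·(J·C⁻¹)⁻¹ = kg⁻¹·m⁻²·s⁴·A²
All reduce to kg⁻¹·m⁻²·s³·A² except E., which is kg⁻¹·m⁻²·s⁴·A².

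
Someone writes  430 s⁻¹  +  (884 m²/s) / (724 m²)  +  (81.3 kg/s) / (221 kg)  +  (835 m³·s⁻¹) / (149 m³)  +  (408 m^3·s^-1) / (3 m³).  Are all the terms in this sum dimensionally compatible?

Expand each in SI base units:
  430 s⁻¹:  s⁻¹
  (884 m²/s) / (724 m²):  [m²·s⁻¹] / [m²] = s⁻¹
  (81.3 kg/s) / (221 kg):  [kg·s⁻¹] / [kg] = s⁻¹
  (835 m³·s⁻¹) / (149 m³):  [m³·s⁻¹] / [m³] = s⁻¹
  (408 m^3·s^-1) / (3 m³):  [m³·s⁻¹] / [m³] = s⁻¹
Every term reduces to s⁻¹.

Yes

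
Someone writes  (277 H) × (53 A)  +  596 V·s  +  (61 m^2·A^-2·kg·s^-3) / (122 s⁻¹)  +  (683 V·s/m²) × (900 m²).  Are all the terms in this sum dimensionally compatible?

Dimensions:
  (277 H) × (53 A):  [kg·m²·s⁻²·A⁻²] · [A] = kg·m²·s⁻²·A⁻¹
  596 V·s:  V·s = J·C⁻¹·s = kg·m²·s⁻²·A⁻¹
  (61 m^2·A^-2·kg·s^-3) / (122 s⁻¹):  [kg·m²·s⁻³·A⁻²] / [s⁻¹] = kg·m²·s⁻²·A⁻²
  (683 V·s/m²) × (900 m²):  [kg·s⁻²·A⁻¹] · [m²] = kg·m²·s⁻²·A⁻¹
The terms do not share a single dimension (kg·m²·s⁻²·A⁻² vs kg·m²·s⁻²·A⁻¹).

No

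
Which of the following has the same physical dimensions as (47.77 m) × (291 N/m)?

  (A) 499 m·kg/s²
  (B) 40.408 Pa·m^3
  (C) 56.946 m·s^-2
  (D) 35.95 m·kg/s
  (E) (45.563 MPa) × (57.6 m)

Reference: [m] · [kg·s⁻²] = kg·m·s⁻².
Each option:
  (A) kg·m·s⁻²  ← same
  (B) Pa·m³ = N·m⁻²·m³ = kg·m²·s⁻²
  (C) m·s⁻²
  (D) kg·m·s⁻¹
  (E) [kg·m⁻¹·s⁻²] · [m] = kg·s⁻²
Only (A) matches kg·m·s⁻².

(A)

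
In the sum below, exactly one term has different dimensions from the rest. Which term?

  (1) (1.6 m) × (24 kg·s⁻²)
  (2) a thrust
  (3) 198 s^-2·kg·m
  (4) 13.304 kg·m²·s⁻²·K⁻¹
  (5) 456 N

Expand each in SI base units:
  (1) [m] · [kg·s⁻²] = kg·m·s⁻²
  (2) [thrust] = kg·m·s⁻²
  (3) kg·m·s⁻²
  (4) kg·m²·s⁻²·K⁻¹
  (5) N = kg·m·s⁻²
All reduce to kg·m·s⁻² except (4), which is kg·m²·s⁻²·K⁻¹.

(4)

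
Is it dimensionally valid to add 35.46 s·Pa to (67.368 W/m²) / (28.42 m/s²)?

Yes

In SI base units:
  35.46 s·Pa:  Pa·s = N·m⁻²·s = kg·m⁻¹·s⁻¹
  (67.368 W/m²) / (28.42 m/s²):  [kg·s⁻³] / [m·s⁻²] = kg·m⁻¹·s⁻¹
Both are kg·m⁻¹·s⁻¹, so they have the same dimensions and can be added.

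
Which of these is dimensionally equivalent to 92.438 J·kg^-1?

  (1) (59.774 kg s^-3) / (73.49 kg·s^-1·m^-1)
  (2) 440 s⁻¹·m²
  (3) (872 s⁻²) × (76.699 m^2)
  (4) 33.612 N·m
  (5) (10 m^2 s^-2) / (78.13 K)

Reference: J·kg⁻¹ = N·m·kg⁻¹ = m²·s⁻².
Each option:
  (1) [kg·s⁻³] / [kg·m⁻¹·s⁻¹] = m·s⁻²
  (2) m²·s⁻¹
  (3) [s⁻²] · [m²] = m²·s⁻²  ← same
  (4) N·m = kg·m·s⁻²·m = kg·m²·s⁻²
  (5) [m²·s⁻²] / [K] = m²·s⁻²·K⁻¹
Only (3) matches m²·s⁻².

(3)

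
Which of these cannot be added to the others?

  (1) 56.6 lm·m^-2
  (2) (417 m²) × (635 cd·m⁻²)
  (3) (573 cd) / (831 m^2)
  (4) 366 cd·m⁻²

(2)

Reduce each to base SI dimensions:
  (1) lm·m⁻² = cd·m⁻² = m⁻²·cd
  (2) [m²] · [m⁻²·cd] = cd
  (3) [cd] / [m²] = m⁻²·cd
  (4) cd·m⁻² = m⁻²·cd
All reduce to m⁻²·cd except (2), which is cd.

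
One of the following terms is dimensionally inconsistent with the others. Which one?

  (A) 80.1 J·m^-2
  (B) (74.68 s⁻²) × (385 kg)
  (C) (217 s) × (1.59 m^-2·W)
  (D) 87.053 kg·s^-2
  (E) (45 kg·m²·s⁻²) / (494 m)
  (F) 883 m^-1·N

(E)

In SI base units:
  (A) J·m⁻² = N·m·m⁻² = kg·s⁻²
  (B) [s⁻²] · [kg] = kg·s⁻²
  (C) [s] · [kg·s⁻³] = kg·s⁻²
  (D) kg·s⁻²
  (E) [kg·m²·s⁻²] / [m] = kg·m·s⁻²
  (F) N·m⁻¹ = kg·m·s⁻²·m⁻¹ = kg·s⁻²
All reduce to kg·s⁻² except (E), which is kg·m·s⁻².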